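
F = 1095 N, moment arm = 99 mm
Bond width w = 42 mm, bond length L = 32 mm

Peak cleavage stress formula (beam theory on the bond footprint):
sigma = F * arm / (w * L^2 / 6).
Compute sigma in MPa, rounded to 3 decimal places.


sigma = (1095 * 99) / (42 * 1024 / 6)
= 108405 * 6 / 43008
= 650430 / 43008
= 15.123 MPa

15.123


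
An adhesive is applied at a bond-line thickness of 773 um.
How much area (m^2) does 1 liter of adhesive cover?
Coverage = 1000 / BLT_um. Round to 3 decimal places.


Coverage = 1000 / 773 = 1.294 m^2

1.294


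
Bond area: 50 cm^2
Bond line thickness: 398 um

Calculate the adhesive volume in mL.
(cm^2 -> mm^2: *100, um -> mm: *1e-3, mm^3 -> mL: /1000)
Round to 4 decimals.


V = 50*100 * 398*1e-3 / 1000
= 1.9900 mL

1.9900


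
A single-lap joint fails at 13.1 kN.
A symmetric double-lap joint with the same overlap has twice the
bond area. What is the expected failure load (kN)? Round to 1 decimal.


Double-lap load = 2 * 13.1 = 26.2 kN

26.2


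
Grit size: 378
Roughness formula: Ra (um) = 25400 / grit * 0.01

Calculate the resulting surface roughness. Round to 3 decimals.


Ra = 25400 / 378 * 0.01
= 0.672 um

0.672


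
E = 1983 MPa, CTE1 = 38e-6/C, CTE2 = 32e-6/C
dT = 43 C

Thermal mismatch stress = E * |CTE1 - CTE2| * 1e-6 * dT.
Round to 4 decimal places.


= 1983 * 6e-6 * 43
= 0.5116 MPa

0.5116


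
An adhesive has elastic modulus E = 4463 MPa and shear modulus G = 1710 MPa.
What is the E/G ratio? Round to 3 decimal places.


E/G = 4463 / 1710 = 2.610

2.610


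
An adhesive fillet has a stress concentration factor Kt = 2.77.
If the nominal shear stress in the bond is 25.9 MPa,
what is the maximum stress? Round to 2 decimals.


Max stress = 25.9 * 2.77 = 71.74 MPa

71.74


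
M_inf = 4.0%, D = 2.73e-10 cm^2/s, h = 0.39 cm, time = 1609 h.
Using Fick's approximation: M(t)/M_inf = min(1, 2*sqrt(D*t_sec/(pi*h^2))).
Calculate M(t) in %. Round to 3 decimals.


t = 5792400 s
ratio = min(1, 2*sqrt(2.73e-10*5792400/(pi*0.1521)))
= 0.115054
M(t) = 4.0 * 0.115054 = 0.460%

0.460


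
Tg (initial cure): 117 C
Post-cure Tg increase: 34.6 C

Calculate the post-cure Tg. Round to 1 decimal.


Post-cure Tg = 117 + 34.6 = 151.6 C

151.6


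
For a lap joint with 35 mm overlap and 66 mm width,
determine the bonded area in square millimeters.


Area = 35 * 66 = 2310 mm^2

2310


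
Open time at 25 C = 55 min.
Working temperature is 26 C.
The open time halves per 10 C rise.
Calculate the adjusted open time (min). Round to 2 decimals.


factor = 2^((26 - 25) / 10) = 1.0718
ot = 55 / 1.0718 = 51.32 min

51.32


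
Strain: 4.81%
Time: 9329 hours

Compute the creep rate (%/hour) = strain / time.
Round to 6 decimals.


Creep rate = 4.81 / 9329
= 0.000516 %/h

0.000516


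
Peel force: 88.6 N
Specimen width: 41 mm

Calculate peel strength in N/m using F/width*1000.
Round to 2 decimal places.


Peel strength = 88.6 / 41 * 1000 = 2160.98 N/m

2160.98


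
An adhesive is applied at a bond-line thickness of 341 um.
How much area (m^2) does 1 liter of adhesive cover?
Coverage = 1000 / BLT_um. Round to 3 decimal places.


Coverage = 1000 / 341 = 2.933 m^2

2.933


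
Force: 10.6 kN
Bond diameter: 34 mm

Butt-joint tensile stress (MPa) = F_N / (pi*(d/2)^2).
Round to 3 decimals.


F_N = 10.6 * 1000 = 10600.0 N
A = pi*(17.0)^2 = 907.9203 mm^2
stress = 10600.0 / 907.9203 = 11.675 MPa

11.675


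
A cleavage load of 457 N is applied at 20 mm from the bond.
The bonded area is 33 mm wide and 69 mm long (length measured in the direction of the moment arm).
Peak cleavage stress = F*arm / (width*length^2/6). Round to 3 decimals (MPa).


Moment = 457 * 20 = 9140 N*mm
Section modulus = 33 * 4761 / 6 = 157113 / 6 mm^3
Stress = 9140 / (157113 / 6) = 54840 / 157113
= 0.349 MPa

0.349


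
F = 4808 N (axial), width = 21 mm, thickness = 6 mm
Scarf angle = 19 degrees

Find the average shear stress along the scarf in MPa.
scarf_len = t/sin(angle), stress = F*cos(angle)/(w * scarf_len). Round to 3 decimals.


scarf_len = 6/sin(19 deg) = 18.4293
cos(19 deg) = 0.945519
stress = 4808*0.945519/(21*18.4293) = 11.746 MPa

11.746


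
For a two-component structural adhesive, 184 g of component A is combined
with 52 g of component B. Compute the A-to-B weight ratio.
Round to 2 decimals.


Weight ratio A:B = 184 / 52
= 3.54

3.54


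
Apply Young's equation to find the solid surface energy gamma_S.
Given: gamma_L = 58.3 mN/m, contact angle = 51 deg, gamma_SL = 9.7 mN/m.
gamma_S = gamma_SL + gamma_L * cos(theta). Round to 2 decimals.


theta_rad = 51 * pi/180 = 0.890118
gamma_S = 9.7 + 58.3 * cos(0.890118)
= 46.39 mN/m

46.39


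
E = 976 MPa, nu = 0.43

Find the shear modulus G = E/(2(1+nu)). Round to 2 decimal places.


G = 976 / (2 * 1.43)
= 341.26 MPa

341.26


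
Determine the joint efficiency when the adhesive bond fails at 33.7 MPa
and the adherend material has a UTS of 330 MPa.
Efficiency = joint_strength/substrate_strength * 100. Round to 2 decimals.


Joint efficiency = 33.7 / 330 * 100
= 10.21%

10.21


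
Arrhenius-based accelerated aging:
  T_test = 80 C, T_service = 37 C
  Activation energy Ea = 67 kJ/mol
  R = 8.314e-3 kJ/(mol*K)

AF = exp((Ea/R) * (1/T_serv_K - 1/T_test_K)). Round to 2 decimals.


T_test_K = 353.15, T_serv_K = 310.15
AF = exp((67/8.314e-3) * (1/310.15 - 1/353.15))
= 23.66

23.66


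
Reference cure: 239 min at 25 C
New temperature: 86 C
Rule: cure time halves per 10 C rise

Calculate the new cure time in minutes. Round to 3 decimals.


factor = 2^((86-25)/10) = 68.5935
t_new = 239 / 68.5935 = 3.484 min

3.484


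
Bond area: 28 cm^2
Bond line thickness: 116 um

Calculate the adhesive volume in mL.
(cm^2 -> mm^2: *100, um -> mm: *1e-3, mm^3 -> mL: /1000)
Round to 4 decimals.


V = 28*100 * 116*1e-3 / 1000
= 0.3248 mL

0.3248


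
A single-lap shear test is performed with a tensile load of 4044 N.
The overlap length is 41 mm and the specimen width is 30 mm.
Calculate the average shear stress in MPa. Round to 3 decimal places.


Shear stress = F / (overlap * width)
= 4044 / (41 * 30)
= 4044 / 1230
= 3.288 MPa

3.288


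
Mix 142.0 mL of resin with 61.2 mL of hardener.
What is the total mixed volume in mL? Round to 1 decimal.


Total = 142.0 + 61.2 = 203.2 mL

203.2


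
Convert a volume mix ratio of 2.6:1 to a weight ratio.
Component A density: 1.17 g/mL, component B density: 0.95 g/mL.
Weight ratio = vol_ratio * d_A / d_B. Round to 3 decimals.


= 2.6 * 1.17 / 0.95 = 3.202

3.202


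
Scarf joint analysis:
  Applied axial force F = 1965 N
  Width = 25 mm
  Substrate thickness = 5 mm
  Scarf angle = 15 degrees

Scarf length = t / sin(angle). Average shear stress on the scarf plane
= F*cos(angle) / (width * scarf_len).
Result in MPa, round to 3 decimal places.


Scarf length = 5 / sin(15 deg) = 19.3185 mm
cos(15 deg) = 0.965926
Shear = 1965 * 0.965926 / (25 * 19.3185)
= 3.930 MPa

3.930


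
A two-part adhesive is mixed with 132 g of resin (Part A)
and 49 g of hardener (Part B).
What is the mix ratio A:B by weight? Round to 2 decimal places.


Mix ratio = mass_A / mass_B
= 132 / 49
= 2.69

2.69


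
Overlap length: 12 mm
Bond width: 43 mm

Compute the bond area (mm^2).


Bond area = 12 * 43 = 516 mm^2

516


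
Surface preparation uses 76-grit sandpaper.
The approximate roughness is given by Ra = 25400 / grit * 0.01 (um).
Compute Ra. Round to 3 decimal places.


Ra = 25400 / 76 * 0.01
= 254 / 76
= 3.342 um

3.342


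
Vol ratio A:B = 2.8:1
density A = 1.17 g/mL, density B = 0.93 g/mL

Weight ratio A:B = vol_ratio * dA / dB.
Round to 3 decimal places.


Weight ratio = 2.8 * 1.17 / 0.93
= 3.523

3.523


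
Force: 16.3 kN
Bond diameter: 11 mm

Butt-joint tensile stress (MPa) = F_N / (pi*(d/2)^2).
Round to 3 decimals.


F_N = 16.3 * 1000 = 16300.0 N
A = pi*(5.5)^2 = 95.0332 mm^2
stress = 16300.0 / 95.0332 = 171.519 MPa

171.519


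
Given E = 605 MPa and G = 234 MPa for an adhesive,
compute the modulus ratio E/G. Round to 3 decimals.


E/G ratio = 605 / 234 = 2.585

2.585


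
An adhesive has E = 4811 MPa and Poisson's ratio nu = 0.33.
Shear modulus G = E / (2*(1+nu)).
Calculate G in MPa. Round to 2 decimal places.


G = 4811 / (2*(1+0.33))
= 4811 / 2.66
= 1808.65 MPa

1808.65


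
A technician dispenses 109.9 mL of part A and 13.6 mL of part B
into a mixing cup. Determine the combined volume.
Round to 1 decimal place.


Combined volume = 109.9 + 13.6
= 123.5 mL

123.5


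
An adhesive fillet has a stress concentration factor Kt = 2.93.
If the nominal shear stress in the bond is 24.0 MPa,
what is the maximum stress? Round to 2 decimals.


Max stress = 24.0 * 2.93 = 70.32 MPa

70.32


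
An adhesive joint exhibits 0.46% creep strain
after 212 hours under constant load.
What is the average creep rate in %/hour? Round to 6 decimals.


Creep rate = strain / time
= 0.46 / 212
= 0.002170 %/h

0.002170


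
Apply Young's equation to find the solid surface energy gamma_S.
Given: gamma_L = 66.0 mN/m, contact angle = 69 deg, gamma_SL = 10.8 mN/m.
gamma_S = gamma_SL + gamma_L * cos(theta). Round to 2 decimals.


theta_rad = 69 * pi/180 = 1.204277
gamma_S = 10.8 + 66.0 * cos(1.204277)
= 34.45 mN/m

34.45


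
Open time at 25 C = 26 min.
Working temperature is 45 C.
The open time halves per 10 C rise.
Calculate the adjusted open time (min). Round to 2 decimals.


factor = 2^((45 - 25) / 10) = 4.0000
ot = 26 / 4.0000 = 6.50 min

6.50


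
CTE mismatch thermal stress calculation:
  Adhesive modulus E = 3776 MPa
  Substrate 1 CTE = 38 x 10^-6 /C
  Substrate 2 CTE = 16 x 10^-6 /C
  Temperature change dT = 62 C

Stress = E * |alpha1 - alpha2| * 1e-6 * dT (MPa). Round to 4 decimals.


delta_alpha = |38 - 16| = 22 x 10^-6/C
Stress = 3776 * 22e-6 * 62
= 5.1505 MPa

5.1505


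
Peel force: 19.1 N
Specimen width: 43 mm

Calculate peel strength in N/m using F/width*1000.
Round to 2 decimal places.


Peel strength = 19.1 / 43 * 1000 = 444.19 N/m

444.19


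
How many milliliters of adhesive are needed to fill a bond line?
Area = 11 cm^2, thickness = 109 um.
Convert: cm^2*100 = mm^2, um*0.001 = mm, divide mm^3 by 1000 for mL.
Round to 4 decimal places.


= (11 * 100) * (109 * 0.001) / 1000
= 0.1199 mL

0.1199


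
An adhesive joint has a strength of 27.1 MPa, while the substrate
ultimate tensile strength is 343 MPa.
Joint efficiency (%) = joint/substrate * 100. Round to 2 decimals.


Efficiency = 27.1 / 343 * 100
= 7.90%

7.90


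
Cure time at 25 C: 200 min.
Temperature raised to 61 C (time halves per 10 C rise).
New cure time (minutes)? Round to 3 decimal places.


Acceleration factor = 2^(36/10) = 12.1257
New time = 200 / 12.1257 = 16.494 min

16.494


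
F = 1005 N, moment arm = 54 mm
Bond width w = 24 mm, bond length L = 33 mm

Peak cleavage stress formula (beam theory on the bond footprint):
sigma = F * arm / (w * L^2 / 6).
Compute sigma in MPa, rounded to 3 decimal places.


sigma = (1005 * 54) / (24 * 1089 / 6)
= 54270 * 6 / 26136
= 325620 / 26136
= 12.459 MPa

12.459


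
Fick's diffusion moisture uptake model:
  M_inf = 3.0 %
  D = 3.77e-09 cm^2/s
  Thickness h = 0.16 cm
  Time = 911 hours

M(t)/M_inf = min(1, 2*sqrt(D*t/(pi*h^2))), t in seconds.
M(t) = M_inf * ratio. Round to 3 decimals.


t_sec = 911 * 3600 = 3279600
ratio = 2*sqrt(3.77e-09*3279600/(pi*0.16^2))
= min(1, 0.784181)
= 0.784181
M(t) = 3.0 * 0.784181 = 2.353 %

2.353


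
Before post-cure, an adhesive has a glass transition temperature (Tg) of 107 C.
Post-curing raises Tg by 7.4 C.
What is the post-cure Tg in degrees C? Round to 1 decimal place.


Tg_post = Tg_base + delta_Tg
= 107 + 7.4
= 114.4 C

114.4


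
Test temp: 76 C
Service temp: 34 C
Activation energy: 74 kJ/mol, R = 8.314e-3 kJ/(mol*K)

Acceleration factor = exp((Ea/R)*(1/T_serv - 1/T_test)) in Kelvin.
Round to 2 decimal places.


AF = exp((74/0.008314)*(1/307.15 - 1/349.15))
= 32.65

32.65


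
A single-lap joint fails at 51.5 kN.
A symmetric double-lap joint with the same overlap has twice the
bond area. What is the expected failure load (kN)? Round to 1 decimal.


Double-lap load = 2 * 51.5 = 103.0 kN

103.0


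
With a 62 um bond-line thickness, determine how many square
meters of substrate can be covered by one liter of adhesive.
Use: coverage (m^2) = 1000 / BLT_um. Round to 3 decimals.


Coverage = 1000 / 62 = 16.129 m^2

16.129


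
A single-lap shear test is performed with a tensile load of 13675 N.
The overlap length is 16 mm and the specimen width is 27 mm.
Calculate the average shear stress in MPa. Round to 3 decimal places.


Shear stress = F / (overlap * width)
= 13675 / (16 * 27)
= 13675 / 432
= 31.655 MPa

31.655


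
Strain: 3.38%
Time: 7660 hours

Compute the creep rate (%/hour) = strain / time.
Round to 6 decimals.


Creep rate = 3.38 / 7660
= 0.000441 %/h

0.000441


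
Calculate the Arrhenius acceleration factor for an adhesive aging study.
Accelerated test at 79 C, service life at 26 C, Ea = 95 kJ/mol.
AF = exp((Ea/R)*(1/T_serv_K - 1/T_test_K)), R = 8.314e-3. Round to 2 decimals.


T_test = 352.15 K, T_serv = 299.15 K
Ea/R = 95 / 0.008314 = 11426.51
AF = exp(11426.51 * (1/299.15 - 1/352.15))
= 313.80

313.80


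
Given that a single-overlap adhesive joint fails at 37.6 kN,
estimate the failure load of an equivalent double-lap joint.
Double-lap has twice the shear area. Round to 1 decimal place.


Double-lap factor = 2
Expected load = 37.6 * 2 = 75.2 kN

75.2


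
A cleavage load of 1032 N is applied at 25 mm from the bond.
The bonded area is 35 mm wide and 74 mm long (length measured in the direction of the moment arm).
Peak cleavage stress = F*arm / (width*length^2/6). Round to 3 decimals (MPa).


Moment = 1032 * 25 = 25800 N*mm
Section modulus = 35 * 5476 / 6 = 191660 / 6 mm^3
Stress = 25800 / (191660 / 6) = 154800 / 191660
= 0.808 MPa

0.808


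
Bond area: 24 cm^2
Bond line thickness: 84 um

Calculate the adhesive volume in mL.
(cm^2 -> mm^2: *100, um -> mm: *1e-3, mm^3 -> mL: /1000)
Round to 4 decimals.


V = 24*100 * 84*1e-3 / 1000
= 0.2016 mL

0.2016


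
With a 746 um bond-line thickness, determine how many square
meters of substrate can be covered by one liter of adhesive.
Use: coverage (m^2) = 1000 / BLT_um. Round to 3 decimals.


Coverage = 1000 / 746 = 1.340 m^2

1.340


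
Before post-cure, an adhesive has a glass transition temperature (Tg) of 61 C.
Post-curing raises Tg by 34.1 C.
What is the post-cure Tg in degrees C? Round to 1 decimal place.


Tg_post = Tg_base + delta_Tg
= 61 + 34.1
= 95.1 C

95.1


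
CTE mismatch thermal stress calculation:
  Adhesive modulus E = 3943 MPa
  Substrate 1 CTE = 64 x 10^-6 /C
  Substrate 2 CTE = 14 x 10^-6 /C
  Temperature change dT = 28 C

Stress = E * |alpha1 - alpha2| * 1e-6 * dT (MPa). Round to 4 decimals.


delta_alpha = |64 - 14| = 50 x 10^-6/C
Stress = 3943 * 50e-6 * 28
= 5.5202 MPa

5.5202


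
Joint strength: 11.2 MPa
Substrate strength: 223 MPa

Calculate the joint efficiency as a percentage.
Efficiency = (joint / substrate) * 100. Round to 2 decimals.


Efficiency = (11.2 / 223) * 100 = 5.02%

5.02


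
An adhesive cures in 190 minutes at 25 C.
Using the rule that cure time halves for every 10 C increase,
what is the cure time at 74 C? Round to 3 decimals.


Factor = 2^((74 - 25) / 10) = 29.8571
Cure time = 190 / 29.8571
= 6.364 minutes

6.364


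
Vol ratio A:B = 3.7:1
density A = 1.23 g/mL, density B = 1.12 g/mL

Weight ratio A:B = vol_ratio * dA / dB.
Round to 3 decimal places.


Weight ratio = 3.7 * 1.23 / 1.12
= 4.063

4.063


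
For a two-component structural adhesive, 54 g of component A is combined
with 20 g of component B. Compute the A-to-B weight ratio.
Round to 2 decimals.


Weight ratio A:B = 54 / 20
= 2.70

2.70


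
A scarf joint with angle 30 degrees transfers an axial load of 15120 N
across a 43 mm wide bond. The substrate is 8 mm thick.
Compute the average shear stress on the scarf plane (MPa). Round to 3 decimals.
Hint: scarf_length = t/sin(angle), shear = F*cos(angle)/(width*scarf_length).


scarf_length = 8 / sin(30 deg) = 16.0000 mm
cos(30 deg) = 0.866025
shear stress = 15120 * 0.866025 / (43 * 16.0000)
= 19.032 MPa

19.032


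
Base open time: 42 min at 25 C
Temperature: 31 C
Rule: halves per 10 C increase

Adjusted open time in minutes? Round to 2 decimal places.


Acceleration = 2^((31-25)/10) = 1.5157
Open time = 42 / 1.5157 = 27.71 min

27.71


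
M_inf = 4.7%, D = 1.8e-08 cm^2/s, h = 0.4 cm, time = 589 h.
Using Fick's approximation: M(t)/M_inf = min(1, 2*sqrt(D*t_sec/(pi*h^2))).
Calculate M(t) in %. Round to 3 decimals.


t = 2120400 s
ratio = min(1, 2*sqrt(1.8e-08*2120400/(pi*0.1600)))
= 0.551112
M(t) = 4.7 * 0.551112 = 2.590%

2.590


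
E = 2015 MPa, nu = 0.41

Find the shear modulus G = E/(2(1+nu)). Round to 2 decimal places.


G = 2015 / (2 * 1.41)
= 714.54 MPa

714.54


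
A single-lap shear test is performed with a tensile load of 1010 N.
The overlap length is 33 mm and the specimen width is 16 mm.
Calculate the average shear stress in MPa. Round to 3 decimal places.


Shear stress = F / (overlap * width)
= 1010 / (33 * 16)
= 1010 / 528
= 1.913 MPa

1.913


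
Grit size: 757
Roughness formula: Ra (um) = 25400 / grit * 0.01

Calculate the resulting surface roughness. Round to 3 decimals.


Ra = 25400 / 757 * 0.01
= 0.336 um

0.336


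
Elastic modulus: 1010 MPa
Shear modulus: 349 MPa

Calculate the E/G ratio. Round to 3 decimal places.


E / G = 1010 / 349 = 2.894

2.894


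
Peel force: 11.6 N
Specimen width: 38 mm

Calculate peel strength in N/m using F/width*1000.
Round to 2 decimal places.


Peel strength = 11.6 / 38 * 1000 = 305.26 N/m

305.26


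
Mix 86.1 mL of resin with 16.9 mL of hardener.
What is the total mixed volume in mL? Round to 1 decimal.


Total = 86.1 + 16.9 = 103.0 mL

103.0


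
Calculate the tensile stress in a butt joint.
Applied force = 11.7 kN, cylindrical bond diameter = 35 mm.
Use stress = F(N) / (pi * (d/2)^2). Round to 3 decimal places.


A = pi * 17.5^2 = 962.1128 mm^2
sigma = 11700.0 / 962.1128 = 12.161 MPa

12.161


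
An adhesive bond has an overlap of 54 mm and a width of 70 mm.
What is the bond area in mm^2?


Bond area = overlap * width
= 54 * 70
= 3780 mm^2

3780


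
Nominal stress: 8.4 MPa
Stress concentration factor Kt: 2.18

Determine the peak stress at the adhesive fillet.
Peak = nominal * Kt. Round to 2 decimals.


Peak stress = 8.4 * 2.18
= 18.31 MPa

18.31


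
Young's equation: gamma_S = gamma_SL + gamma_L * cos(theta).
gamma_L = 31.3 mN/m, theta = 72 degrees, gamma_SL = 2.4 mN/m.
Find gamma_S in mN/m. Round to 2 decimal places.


cos(72 deg) = 0.309017
gamma_S = 2.4 + 31.3 * 0.309017
= 12.07 mN/m

12.07


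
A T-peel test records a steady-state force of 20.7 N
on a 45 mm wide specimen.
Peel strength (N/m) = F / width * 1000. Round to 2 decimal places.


Peel strength = 20.7 / 45 * 1000
= 460.00 N/m

460.00


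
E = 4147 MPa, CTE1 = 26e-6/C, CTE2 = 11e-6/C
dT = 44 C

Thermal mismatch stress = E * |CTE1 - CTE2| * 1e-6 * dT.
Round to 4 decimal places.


= 4147 * 15e-6 * 44
= 2.7370 MPa

2.7370


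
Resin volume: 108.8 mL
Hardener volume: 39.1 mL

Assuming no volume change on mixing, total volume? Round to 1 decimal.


V_total = 108.8 + 39.1 = 147.9 mL

147.9


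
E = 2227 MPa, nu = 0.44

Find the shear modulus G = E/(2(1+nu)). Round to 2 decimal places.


G = 2227 / (2 * 1.44)
= 773.26 MPa

773.26


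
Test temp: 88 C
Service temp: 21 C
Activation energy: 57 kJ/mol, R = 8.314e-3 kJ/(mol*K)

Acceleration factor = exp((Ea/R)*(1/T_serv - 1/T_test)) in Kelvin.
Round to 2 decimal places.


AF = exp((57/0.008314)*(1/294.15 - 1/361.15))
= 75.49

75.49


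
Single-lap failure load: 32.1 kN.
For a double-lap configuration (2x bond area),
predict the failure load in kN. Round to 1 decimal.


Failure load = 32.1 * 2 = 64.2 kN

64.2


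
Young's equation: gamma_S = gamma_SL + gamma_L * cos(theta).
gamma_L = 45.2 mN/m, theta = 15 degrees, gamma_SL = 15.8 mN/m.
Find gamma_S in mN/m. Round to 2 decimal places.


cos(15 deg) = 0.965926
gamma_S = 15.8 + 45.2 * 0.965926
= 59.46 mN/m

59.46


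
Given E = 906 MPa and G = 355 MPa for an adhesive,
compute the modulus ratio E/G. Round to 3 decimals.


E/G ratio = 906 / 355 = 2.552

2.552


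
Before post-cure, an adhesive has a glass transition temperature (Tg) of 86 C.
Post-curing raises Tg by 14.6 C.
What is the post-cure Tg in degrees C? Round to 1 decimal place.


Tg_post = Tg_base + delta_Tg
= 86 + 14.6
= 100.6 C

100.6


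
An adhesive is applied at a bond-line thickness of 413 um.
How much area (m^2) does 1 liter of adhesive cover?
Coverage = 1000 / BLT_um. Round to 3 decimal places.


Coverage = 1000 / 413 = 2.421 m^2

2.421


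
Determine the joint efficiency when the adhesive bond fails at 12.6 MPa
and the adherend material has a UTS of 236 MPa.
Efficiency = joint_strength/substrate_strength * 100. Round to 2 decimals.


Joint efficiency = 12.6 / 236 * 100
= 5.34%

5.34


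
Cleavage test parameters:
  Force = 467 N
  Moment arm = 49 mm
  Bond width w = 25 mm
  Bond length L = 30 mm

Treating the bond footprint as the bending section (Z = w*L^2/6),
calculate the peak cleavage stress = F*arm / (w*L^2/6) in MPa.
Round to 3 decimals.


M = 467 * 49 = 22883 N*mm
Z = 25 * 30^2 / 6 = 22500 / 6 mm^3
sigma = M / Z = 6 * 22883 / 22500 = 137298 / 22500
= 6.102 MPa

6.102


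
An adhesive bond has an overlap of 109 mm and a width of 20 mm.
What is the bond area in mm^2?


Bond area = overlap * width
= 109 * 20
= 2180 mm^2

2180


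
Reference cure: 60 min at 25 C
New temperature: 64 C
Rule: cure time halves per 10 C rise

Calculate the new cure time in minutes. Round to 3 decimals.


factor = 2^((64-25)/10) = 14.9285
t_new = 60 / 14.9285 = 4.019 min

4.019


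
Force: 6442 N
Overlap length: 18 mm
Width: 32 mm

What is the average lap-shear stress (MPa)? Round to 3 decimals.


Average shear stress = F / (overlap * width)
= 6442 / (18 * 32)
= 11.184 MPa

11.184


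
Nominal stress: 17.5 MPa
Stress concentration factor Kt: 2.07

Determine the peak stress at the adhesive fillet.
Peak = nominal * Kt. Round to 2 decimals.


Peak stress = 17.5 * 2.07
= 36.23 MPa

36.23


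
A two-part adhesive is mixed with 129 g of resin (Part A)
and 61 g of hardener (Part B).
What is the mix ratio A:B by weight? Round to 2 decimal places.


Mix ratio = mass_A / mass_B
= 129 / 61
= 2.11

2.11


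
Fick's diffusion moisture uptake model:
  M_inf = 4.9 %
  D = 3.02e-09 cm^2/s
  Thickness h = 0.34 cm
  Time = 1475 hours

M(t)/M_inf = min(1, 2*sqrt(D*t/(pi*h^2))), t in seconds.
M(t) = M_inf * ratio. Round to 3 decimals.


t_sec = 1475 * 3600 = 5310000
ratio = 2*sqrt(3.02e-09*5310000/(pi*0.34^2))
= min(1, 0.420269)
= 0.420269
M(t) = 4.9 * 0.420269 = 2.059 %

2.059


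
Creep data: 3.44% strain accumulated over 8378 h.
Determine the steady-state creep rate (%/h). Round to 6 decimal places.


Rate = 3.44 / 8378 = 0.000411 %/h

0.000411


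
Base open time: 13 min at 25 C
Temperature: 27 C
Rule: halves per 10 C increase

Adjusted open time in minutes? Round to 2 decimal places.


Acceleration = 2^((27-25)/10) = 1.1487
Open time = 13 / 1.1487 = 11.32 min

11.32


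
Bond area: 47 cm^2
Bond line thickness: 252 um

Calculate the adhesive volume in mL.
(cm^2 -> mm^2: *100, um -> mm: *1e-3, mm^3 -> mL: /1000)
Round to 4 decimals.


V = 47*100 * 252*1e-3 / 1000
= 1.1844 mL

1.1844


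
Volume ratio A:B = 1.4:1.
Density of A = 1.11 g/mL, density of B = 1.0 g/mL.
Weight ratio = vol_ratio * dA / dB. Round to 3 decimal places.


Wt ratio = 1.4 * 1.11 / 1.0
= 1.554

1.554


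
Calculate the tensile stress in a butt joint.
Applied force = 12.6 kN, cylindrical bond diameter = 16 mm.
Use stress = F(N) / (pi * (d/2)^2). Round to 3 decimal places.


A = pi * 8.0^2 = 201.0619 mm^2
sigma = 12600.0 / 201.0619 = 62.667 MPa

62.667


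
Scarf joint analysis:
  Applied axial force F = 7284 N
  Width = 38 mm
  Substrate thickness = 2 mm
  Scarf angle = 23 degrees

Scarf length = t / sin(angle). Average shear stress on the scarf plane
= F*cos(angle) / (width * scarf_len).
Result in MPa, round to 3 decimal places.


Scarf length = 2 / sin(23 deg) = 5.1186 mm
cos(23 deg) = 0.920505
Shear = 7284 * 0.920505 / (38 * 5.1186)
= 34.472 MPa

34.472


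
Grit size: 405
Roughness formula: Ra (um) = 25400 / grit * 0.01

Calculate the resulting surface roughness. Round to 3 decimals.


Ra = 25400 / 405 * 0.01
= 0.627 um

0.627


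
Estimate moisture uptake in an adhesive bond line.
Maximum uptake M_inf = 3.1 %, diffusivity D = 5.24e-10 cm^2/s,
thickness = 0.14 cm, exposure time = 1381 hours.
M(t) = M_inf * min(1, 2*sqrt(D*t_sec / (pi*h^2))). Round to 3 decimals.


Convert time: 1381 h = 4971600 s
ratio = min(1, 2*sqrt(5.24e-10*4971600/(pi*0.14^2)))
= 0.411378
M(t) = 3.1 * 0.411378 = 1.275%

1.275


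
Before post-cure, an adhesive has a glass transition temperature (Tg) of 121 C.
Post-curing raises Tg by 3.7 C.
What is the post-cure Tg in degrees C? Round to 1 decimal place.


Tg_post = Tg_base + delta_Tg
= 121 + 3.7
= 124.7 C

124.7


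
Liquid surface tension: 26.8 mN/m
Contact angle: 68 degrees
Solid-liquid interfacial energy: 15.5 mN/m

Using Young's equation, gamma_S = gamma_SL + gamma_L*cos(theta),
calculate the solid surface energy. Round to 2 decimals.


gamma_S = 15.5 + 26.8 * cos(68)
= 25.54 mN/m

25.54


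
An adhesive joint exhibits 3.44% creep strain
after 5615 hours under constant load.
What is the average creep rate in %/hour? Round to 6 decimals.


Creep rate = strain / time
= 3.44 / 5615
= 0.000613 %/h

0.000613


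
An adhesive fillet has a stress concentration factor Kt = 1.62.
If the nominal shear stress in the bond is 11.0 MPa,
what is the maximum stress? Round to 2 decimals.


Max stress = 11.0 * 1.62 = 17.82 MPa

17.82


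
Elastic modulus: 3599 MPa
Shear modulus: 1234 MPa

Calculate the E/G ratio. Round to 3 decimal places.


E / G = 3599 / 1234 = 2.917

2.917


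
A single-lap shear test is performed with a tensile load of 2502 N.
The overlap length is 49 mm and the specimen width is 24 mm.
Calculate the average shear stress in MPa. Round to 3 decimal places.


Shear stress = F / (overlap * width)
= 2502 / (49 * 24)
= 2502 / 1176
= 2.128 MPa

2.128


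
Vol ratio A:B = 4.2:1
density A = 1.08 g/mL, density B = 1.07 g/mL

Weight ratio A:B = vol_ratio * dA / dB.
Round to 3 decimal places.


Weight ratio = 4.2 * 1.08 / 1.07
= 4.239

4.239


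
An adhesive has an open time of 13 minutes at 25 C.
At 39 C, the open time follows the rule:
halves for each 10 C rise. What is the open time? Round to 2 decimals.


Factor = 2^((39-25)/10) = 2.6390
Open time = 13 / 2.6390 = 4.93 min

4.93


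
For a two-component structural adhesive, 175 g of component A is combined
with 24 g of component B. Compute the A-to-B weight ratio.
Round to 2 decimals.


Weight ratio A:B = 175 / 24
= 7.29

7.29


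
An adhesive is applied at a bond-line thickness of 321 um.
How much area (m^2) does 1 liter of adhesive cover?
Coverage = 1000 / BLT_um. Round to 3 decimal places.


Coverage = 1000 / 321 = 3.115 m^2

3.115


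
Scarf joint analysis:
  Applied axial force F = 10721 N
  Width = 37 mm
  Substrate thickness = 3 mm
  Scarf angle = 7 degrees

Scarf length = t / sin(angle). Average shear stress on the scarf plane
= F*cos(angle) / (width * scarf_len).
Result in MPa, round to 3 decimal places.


Scarf length = 3 / sin(7 deg) = 24.6165 mm
cos(7 deg) = 0.992546
Shear = 10721 * 0.992546 / (37 * 24.6165)
= 11.683 MPa

11.683


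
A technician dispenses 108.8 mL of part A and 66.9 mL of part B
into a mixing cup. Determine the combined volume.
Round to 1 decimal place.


Combined volume = 108.8 + 66.9
= 175.7 mL

175.7


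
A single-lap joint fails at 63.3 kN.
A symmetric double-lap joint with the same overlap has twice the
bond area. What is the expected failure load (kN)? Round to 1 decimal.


Double-lap load = 2 * 63.3 = 126.6 kN

126.6


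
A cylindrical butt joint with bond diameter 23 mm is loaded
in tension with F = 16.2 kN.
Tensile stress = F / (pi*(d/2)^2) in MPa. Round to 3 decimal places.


Area = pi * (23/2)^2 = 415.4756 mm^2
Stress = 16.2*1000 / 415.4756
= 38.991 MPa

38.991


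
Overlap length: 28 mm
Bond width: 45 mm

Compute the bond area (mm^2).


Bond area = 28 * 45 = 1260 mm^2

1260


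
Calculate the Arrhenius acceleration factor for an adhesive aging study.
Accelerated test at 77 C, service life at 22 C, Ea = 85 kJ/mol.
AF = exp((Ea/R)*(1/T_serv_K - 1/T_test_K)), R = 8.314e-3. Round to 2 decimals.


T_test = 350.15 K, T_serv = 295.15 K
Ea/R = 85 / 0.008314 = 10223.72
AF = exp(10223.72 * (1/295.15 - 1/350.15))
= 230.66

230.66


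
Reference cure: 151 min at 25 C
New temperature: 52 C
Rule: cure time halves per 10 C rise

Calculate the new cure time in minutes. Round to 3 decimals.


factor = 2^((52-25)/10) = 6.4980
t_new = 151 / 6.4980 = 23.238 min

23.238


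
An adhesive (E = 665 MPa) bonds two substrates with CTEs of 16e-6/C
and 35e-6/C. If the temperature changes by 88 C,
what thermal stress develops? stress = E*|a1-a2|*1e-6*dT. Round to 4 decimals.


Stress = 665 * |16 - 35| * 1e-6 * 88
= 1.1119 MPa

1.1119


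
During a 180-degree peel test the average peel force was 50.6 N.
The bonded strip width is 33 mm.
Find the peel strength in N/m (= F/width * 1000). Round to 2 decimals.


Peel strength = F/width * 1000
= 50.6 / 33 * 1000
= 1533.33 N/m

1533.33


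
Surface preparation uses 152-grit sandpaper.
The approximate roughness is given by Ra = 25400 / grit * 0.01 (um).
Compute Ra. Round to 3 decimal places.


Ra = 25400 / 152 * 0.01
= 254 / 152
= 1.671 um

1.671


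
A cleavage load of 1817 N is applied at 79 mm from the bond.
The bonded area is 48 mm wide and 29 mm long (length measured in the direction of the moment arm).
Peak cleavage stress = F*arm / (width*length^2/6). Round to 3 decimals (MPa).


Moment = 1817 * 79 = 143543 N*mm
Section modulus = 48 * 841 / 6 = 40368 / 6 mm^3
Stress = 143543 / (40368 / 6) = 861258 / 40368
= 21.335 MPa

21.335


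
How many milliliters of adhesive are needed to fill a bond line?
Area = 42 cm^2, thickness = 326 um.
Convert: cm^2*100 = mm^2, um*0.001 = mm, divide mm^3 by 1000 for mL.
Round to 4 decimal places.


= (42 * 100) * (326 * 0.001) / 1000
= 1.3692 mL

1.3692


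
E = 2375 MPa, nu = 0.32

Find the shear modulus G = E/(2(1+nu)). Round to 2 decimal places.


G = 2375 / (2 * 1.32)
= 899.62 MPa

899.62


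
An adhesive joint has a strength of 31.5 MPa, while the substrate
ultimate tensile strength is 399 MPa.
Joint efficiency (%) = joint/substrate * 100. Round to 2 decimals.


Efficiency = 31.5 / 399 * 100
= 7.89%

7.89


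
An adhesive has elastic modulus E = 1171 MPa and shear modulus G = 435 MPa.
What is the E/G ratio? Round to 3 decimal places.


E/G = 1171 / 435 = 2.692

2.692


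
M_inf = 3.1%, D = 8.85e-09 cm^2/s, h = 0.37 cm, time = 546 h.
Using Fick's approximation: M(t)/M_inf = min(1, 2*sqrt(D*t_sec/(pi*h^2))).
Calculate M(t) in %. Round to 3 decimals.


t = 1965600 s
ratio = min(1, 2*sqrt(8.85e-09*1965600/(pi*0.1369)))
= 0.402228
M(t) = 3.1 * 0.402228 = 1.247%

1.247


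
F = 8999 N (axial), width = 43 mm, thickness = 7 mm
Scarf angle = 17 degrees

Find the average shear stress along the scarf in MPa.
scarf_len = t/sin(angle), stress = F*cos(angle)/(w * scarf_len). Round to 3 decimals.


scarf_len = 7/sin(17 deg) = 23.9421
cos(17 deg) = 0.956305
stress = 8999*0.956305/(43*23.9421) = 8.359 MPa

8.359


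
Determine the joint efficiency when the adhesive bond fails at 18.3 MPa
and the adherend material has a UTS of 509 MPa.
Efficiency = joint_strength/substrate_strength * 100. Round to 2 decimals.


Joint efficiency = 18.3 / 509 * 100
= 3.60%

3.60


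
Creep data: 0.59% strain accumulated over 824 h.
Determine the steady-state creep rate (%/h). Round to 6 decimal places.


Rate = 0.59 / 824 = 0.000716 %/h

0.000716


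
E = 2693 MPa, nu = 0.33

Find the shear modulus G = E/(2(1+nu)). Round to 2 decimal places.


G = 2693 / (2 * 1.33)
= 1012.41 MPa

1012.41


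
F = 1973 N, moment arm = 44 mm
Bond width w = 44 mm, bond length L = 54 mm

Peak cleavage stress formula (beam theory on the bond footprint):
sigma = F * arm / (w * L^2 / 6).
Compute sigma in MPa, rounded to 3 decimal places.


sigma = (1973 * 44) / (44 * 2916 / 6)
= 86812 * 6 / 128304
= 520872 / 128304
= 4.060 MPa

4.060


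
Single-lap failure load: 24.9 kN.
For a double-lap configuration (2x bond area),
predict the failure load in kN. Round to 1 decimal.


Failure load = 24.9 * 2 = 49.8 kN

49.8


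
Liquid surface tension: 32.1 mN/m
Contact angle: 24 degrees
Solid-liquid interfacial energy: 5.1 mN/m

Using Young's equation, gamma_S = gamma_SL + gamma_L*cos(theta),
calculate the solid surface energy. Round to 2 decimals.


gamma_S = 5.1 + 32.1 * cos(24)
= 34.42 mN/m

34.42


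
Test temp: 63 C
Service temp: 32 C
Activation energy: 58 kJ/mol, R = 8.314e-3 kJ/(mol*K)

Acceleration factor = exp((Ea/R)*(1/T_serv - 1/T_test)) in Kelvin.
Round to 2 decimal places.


AF = exp((58/0.008314)*(1/305.15 - 1/336.15))
= 8.23

8.23


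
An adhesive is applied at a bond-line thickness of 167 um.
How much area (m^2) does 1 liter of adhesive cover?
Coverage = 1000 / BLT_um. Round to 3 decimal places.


Coverage = 1000 / 167 = 5.988 m^2

5.988


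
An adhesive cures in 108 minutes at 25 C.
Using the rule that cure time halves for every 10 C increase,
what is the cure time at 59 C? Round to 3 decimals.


Factor = 2^((59 - 25) / 10) = 10.5561
Cure time = 108 / 10.5561
= 10.231 minutes

10.231


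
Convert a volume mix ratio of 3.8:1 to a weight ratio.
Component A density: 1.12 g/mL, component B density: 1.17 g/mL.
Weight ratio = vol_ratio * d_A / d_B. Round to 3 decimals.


= 3.8 * 1.12 / 1.17 = 3.638

3.638


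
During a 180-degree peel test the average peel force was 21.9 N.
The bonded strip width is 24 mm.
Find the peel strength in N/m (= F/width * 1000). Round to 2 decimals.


Peel strength = F/width * 1000
= 21.9 / 24 * 1000
= 912.50 N/m

912.50


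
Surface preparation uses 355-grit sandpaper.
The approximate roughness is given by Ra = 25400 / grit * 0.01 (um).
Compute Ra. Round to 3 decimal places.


Ra = 25400 / 355 * 0.01
= 254 / 355
= 0.715 um

0.715


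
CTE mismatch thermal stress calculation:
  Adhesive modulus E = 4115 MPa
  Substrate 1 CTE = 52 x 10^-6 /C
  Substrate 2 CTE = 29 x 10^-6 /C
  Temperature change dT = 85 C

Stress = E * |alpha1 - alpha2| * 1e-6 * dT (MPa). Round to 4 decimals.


delta_alpha = |52 - 29| = 23 x 10^-6/C
Stress = 4115 * 23e-6 * 85
= 8.0448 MPa

8.0448


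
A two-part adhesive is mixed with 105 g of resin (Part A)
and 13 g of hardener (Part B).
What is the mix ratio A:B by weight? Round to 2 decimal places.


Mix ratio = mass_A / mass_B
= 105 / 13
= 8.08

8.08


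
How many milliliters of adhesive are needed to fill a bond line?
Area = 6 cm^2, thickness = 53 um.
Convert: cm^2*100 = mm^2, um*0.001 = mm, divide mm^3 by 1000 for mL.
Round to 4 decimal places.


= (6 * 100) * (53 * 0.001) / 1000
= 0.0318 mL

0.0318


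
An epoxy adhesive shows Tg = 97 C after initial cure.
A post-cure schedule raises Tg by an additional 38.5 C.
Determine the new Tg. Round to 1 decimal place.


New Tg = 97 + 38.5
= 135.5 C

135.5


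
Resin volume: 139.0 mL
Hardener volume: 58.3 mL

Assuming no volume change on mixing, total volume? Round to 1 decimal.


V_total = 139.0 + 58.3 = 197.3 mL

197.3


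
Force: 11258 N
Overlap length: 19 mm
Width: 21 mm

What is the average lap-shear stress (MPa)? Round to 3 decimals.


Average shear stress = F / (overlap * width)
= 11258 / (19 * 21)
= 28.216 MPa

28.216


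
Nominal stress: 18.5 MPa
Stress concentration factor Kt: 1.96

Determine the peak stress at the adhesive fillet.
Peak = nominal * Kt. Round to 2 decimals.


Peak stress = 18.5 * 1.96
= 36.26 MPa

36.26


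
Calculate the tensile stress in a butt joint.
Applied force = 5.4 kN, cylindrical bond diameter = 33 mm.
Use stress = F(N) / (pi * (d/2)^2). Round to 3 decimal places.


A = pi * 16.5^2 = 855.2986 mm^2
sigma = 5400.0 / 855.2986 = 6.314 MPa

6.314


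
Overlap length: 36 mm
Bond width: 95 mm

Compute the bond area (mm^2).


Bond area = 36 * 95 = 3420 mm^2

3420


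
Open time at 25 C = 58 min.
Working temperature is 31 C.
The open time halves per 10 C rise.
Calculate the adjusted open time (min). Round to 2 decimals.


factor = 2^((31 - 25) / 10) = 1.5157
ot = 58 / 1.5157 = 38.27 min

38.27


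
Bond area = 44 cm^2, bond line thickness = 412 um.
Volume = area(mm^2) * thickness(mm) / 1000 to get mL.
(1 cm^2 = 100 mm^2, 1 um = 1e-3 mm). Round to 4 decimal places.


area_mm2 = 44 * 100 = 4400
blt_mm = 412 * 1e-3 = 0.412
vol_mm3 = 4400 * 0.412 = 1812.8
vol_mL = 1812.8 / 1000 = 1.8128 mL

1.8128


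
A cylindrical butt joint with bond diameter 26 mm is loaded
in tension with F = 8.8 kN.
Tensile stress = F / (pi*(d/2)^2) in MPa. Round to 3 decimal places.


Area = pi * (26/2)^2 = 530.9292 mm^2
Stress = 8.8*1000 / 530.9292
= 16.575 MPa

16.575


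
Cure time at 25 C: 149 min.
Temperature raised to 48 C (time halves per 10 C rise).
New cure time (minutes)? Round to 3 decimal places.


Acceleration factor = 2^(23/10) = 4.9246
New time = 149 / 4.9246 = 30.256 min

30.256


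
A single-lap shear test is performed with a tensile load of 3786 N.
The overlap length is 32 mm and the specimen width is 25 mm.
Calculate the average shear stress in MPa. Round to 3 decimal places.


Shear stress = F / (overlap * width)
= 3786 / (32 * 25)
= 3786 / 800
= 4.733 MPa

4.733


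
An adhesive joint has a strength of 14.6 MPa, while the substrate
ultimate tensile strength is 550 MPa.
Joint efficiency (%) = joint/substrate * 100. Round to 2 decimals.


Efficiency = 14.6 / 550 * 100
= 2.65%

2.65


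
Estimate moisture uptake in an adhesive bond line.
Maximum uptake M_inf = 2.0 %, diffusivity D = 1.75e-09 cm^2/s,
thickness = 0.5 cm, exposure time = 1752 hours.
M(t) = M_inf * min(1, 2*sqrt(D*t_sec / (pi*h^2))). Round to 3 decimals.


Convert time: 1752 h = 6307200 s
ratio = min(1, 2*sqrt(1.75e-09*6307200/(pi*0.5^2)))
= 0.237095
M(t) = 2.0 * 0.237095 = 0.474%

0.474


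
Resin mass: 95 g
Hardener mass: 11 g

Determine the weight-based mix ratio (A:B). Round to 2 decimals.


Ratio = 95 / 11 = 8.64

8.64


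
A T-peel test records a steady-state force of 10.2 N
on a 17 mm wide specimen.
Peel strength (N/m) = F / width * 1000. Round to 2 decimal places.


Peel strength = 10.2 / 17 * 1000
= 600.00 N/m

600.00


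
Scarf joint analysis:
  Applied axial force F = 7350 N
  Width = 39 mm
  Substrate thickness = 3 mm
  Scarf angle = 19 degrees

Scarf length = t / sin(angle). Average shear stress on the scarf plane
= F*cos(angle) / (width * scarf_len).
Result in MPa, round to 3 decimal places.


Scarf length = 3 / sin(19 deg) = 9.2147 mm
cos(19 deg) = 0.945519
Shear = 7350 * 0.945519 / (39 * 9.2147)
= 19.338 MPa

19.338


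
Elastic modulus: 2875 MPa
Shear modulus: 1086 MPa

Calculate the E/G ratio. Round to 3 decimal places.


E / G = 2875 / 1086 = 2.647

2.647


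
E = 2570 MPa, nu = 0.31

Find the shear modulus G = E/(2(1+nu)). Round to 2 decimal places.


G = 2570 / (2 * 1.31)
= 980.92 MPa

980.92


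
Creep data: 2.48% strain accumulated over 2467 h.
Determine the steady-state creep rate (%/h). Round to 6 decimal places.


Rate = 2.48 / 2467 = 0.001005 %/h

0.001005
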